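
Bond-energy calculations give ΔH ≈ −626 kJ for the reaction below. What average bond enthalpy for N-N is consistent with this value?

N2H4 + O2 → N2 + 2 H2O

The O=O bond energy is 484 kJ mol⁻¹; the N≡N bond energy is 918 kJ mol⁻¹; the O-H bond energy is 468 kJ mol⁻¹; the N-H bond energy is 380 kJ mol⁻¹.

Let D be the N-N bond energy.
Σ(broken) = 4×380 + 1×D + 1×484 = 2004 + D
Σ(formed) = 1×918 + 4×468 = 2790
ΔH = Σ(broken) − Σ(formed) = (2004 + D) − (2790) = −786 + D
Setting this equal to −626 kJ gives D = 160 kJ/mol.

D(N-N) ≈ 160 kJ/mol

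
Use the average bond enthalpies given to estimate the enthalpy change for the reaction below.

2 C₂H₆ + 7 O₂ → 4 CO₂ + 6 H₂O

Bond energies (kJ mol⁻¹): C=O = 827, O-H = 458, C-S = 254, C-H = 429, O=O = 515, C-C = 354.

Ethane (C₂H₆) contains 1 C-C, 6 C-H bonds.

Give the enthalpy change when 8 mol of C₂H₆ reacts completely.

ΔH = −10604 kJ

Bonds broken (reactants):
  C-C: 2 × 354 = 708
  C-H: 12 × 429 = 5148
  O=O: 7 × 515 = 3605
  Σ(broken) = 9461 kJ
Bonds formed (products):
  C=O: 8 × 827 = 6616
  O-H: 12 × 458 = 5496
  Σ(formed) = 12112 kJ
ΔH = Σ(broken) − Σ(formed) = 9461 − 12112 = −2651 kJ
For 4× the reaction as written: 4 × (−2651) = −10604 kJ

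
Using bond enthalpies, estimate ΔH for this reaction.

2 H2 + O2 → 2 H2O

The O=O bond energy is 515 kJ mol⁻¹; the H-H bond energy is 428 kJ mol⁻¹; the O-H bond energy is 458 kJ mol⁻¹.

ΔH ≈ −461 kJ

Bonds broken (reactants):
  H-H: 2 × 428 = 856
  O=O: 1 × 515 = 515
  Σ(broken) = 1371 kJ
Bonds formed (products):
  O-H: 4 × 458 = 1832
  Σ(formed) = 1832 kJ
ΔH = Σ(broken) − Σ(formed) = 1371 − 1832 = −461 kJ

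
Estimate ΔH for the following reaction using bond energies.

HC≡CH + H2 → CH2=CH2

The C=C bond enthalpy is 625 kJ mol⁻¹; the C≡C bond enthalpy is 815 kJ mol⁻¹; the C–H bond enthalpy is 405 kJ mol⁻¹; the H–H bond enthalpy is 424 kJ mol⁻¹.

ΔH ≈ −196 kJ

Bonds broken (reactants):
  C≡C: 1 × 815 = 815
  C–H: 2 × 405 = 810
  H–H: 1 × 424 = 424
  Σ(broken) = 2049 kJ
Bonds formed (products):
  C–H: 4 × 405 = 1620
  C=C: 1 × 625 = 625
  Σ(formed) = 2245 kJ
ΔH = Σ(broken) − Σ(formed) = 2049 − 2245 = −196 kJ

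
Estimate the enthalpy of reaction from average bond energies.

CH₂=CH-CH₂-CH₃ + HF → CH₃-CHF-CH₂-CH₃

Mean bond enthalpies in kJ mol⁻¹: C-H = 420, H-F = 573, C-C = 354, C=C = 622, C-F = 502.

Bonds broken (reactants):
  C-C: 2 × 354 = 708
  C-H: 8 × 420 = 3360
  C=C: 1 × 622 = 622
  H-F: 1 × 573 = 573
  Σ(broken) = 5263 kJ
Bonds formed (products):
  C-C: 3 × 354 = 1062
  C-F: 1 × 502 = 502
  C-H: 9 × 420 = 3780
  Σ(formed) = 5344 kJ
ΔH = Σ(broken) − Σ(formed) = 5263 − 5344 = −81 kJ

ΔH ≈ −81 kJ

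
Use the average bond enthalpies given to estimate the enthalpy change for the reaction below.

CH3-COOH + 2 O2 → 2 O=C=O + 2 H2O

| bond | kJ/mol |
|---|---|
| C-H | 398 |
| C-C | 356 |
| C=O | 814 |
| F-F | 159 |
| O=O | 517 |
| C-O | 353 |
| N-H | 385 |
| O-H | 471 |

ΔH ≈ −918 kJ

Bonds broken (reactants):
  C-C: 1 × 356 = 356
  C-H: 3 × 398 = 1194
  C-O: 1 × 353 = 353
  C=O: 1 × 814 = 814
  O-H: 1 × 471 = 471
  O=O: 2 × 517 = 1034
  Σ(broken) = 4222 kJ
Bonds formed (products):
  C=O: 4 × 814 = 3256
  O-H: 4 × 471 = 1884
  Σ(formed) = 5140 kJ
ΔH = Σ(broken) − Σ(formed) = 4222 − 5140 = −918 kJ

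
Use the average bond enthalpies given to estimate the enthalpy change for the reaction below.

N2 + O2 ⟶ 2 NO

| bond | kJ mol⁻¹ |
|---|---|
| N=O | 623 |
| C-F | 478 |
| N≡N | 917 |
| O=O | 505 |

ΔH ≈ +176 kJ

Bonds broken (reactants):
  N≡N: 1 × 917 = 917
  O=O: 1 × 505 = 505
  Σ(broken) = 1422 kJ
Bonds formed (products):
  N=O: 2 × 623 = 1246
  Σ(formed) = 1246 kJ
ΔH = Σ(broken) − Σ(formed) = 1422 − 1246 = +176 kJ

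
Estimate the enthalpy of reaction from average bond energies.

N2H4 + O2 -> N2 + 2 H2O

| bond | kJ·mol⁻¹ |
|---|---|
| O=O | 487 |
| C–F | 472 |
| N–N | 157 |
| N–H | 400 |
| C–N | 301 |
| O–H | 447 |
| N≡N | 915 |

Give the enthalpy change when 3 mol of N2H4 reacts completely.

Bonds broken (reactants):
  N–H: 4 × 400 = 1600
  N–N: 1 × 157 = 157
  O=O: 1 × 487 = 487
  Σ(broken) = 2244 kJ
Bonds formed (products):
  N≡N: 1 × 915 = 915
  O–H: 4 × 447 = 1788
  Σ(formed) = 2703 kJ
ΔH = Σ(broken) − Σ(formed) = 2244 − 2703 = −459 kJ
For 3× the reaction as written: 3 × (−459) = −1377 kJ

ΔH = −1377 kJ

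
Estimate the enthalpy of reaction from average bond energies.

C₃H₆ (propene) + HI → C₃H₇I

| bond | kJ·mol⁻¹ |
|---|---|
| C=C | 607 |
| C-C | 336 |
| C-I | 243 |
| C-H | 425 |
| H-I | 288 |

ΔH ≈ −109 kJ

Bonds broken (reactants):
  C-C: 1 × 336 = 336
  C-H: 6 × 425 = 2550
  C=C: 1 × 607 = 607
  H-I: 1 × 288 = 288
  Σ(broken) = 3781 kJ
Bonds formed (products):
  C-C: 2 × 336 = 672
  C-H: 7 × 425 = 2975
  C-I: 1 × 243 = 243
  Σ(formed) = 3890 kJ
ΔH = Σ(broken) − Σ(formed) = 3781 − 3890 = −109 kJ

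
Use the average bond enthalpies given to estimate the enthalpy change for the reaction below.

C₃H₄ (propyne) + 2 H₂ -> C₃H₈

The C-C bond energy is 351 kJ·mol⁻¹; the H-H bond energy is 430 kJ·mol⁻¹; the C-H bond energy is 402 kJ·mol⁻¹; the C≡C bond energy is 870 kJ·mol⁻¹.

ΔH ≈ −229 kJ

Bonds broken (reactants):
  C≡C: 1 × 870 = 870
  C-C: 1 × 351 = 351
  C-H: 4 × 402 = 1608
  H-H: 2 × 430 = 860
  Σ(broken) = 3689 kJ
Bonds formed (products):
  C-C: 2 × 351 = 702
  C-H: 8 × 402 = 3216
  Σ(formed) = 3918 kJ
ΔH = Σ(broken) − Σ(formed) = 3689 − 3918 = −229 kJ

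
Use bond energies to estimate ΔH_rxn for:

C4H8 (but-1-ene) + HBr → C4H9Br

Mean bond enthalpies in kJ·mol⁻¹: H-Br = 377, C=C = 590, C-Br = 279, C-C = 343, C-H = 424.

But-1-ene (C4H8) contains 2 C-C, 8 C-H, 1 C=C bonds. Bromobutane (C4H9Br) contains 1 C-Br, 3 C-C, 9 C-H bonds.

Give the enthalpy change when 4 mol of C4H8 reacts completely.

ΔH = −316 kJ

Bonds broken (reactants):
  C-C: 2 × 343 = 686
  C-H: 8 × 424 = 3392
  C=C: 1 × 590 = 590
  H-Br: 1 × 377 = 377
  Σ(broken) = 5045 kJ
Bonds formed (products):
  C-Br: 1 × 279 = 279
  C-C: 3 × 343 = 1029
  C-H: 9 × 424 = 3816
  Σ(formed) = 5124 kJ
ΔH = Σ(broken) − Σ(formed) = 5045 − 5124 = −79 kJ
For 4× the reaction as written: 4 × (−79) = −316 kJ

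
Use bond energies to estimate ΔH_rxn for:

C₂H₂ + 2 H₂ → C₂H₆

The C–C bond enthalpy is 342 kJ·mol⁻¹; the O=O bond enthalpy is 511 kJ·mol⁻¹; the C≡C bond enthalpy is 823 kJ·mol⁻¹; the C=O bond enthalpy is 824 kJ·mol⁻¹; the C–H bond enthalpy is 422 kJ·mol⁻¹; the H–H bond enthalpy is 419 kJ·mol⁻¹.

Bonds broken (reactants):
  C≡C: 1 × 823 = 823
  C–H: 2 × 422 = 844
  H–H: 2 × 419 = 838
  Σ(broken) = 2505 kJ
Bonds formed (products):
  C–C: 1 × 342 = 342
  C–H: 6 × 422 = 2532
  Σ(formed) = 2874 kJ
ΔH = Σ(broken) − Σ(formed) = 2505 − 2874 = −369 kJ

ΔH ≈ −369 kJ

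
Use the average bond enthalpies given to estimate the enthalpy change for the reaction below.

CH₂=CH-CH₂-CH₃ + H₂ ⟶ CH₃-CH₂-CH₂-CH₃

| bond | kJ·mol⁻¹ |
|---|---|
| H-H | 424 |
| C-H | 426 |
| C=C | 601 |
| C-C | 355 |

ΔH ≈ −182 kJ

Bonds broken (reactants):
  C-C: 2 × 355 = 710
  C-H: 8 × 426 = 3408
  C=C: 1 × 601 = 601
  H-H: 1 × 424 = 424
  Σ(broken) = 5143 kJ
Bonds formed (products):
  C-C: 3 × 355 = 1065
  C-H: 10 × 426 = 4260
  Σ(formed) = 5325 kJ
ΔH = Σ(broken) − Σ(formed) = 5143 − 5325 = −182 kJ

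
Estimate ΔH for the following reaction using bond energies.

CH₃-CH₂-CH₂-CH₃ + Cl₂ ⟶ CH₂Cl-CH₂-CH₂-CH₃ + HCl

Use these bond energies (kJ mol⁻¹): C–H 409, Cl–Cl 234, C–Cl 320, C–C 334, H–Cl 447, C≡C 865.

Bonds broken (reactants):
  C–C: 3 × 334 = 1002
  C–H: 10 × 409 = 4090
  Cl–Cl: 1 × 234 = 234
  Σ(broken) = 5326 kJ
Bonds formed (products):
  C–C: 3 × 334 = 1002
  C–Cl: 1 × 320 = 320
  C–H: 9 × 409 = 3681
  H–Cl: 1 × 447 = 447
  Σ(formed) = 5450 kJ
ΔH = Σ(broken) − Σ(formed) = 5326 − 5450 = −124 kJ

ΔH ≈ −124 kJ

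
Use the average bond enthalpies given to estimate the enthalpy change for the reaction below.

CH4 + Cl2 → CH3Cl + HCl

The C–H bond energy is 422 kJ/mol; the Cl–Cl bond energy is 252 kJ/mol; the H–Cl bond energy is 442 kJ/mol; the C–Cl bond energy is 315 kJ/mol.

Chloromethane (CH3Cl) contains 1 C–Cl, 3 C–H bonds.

ΔH ≈ −83 kJ

Bonds broken (reactants):
  C–H: 4 × 422 = 1688
  Cl–Cl: 1 × 252 = 252
  Σ(broken) = 1940 kJ
Bonds formed (products):
  C–Cl: 1 × 315 = 315
  C–H: 3 × 422 = 1266
  H–Cl: 1 × 442 = 442
  Σ(formed) = 2023 kJ
ΔH = Σ(broken) − Σ(formed) = 1940 − 2023 = −83 kJ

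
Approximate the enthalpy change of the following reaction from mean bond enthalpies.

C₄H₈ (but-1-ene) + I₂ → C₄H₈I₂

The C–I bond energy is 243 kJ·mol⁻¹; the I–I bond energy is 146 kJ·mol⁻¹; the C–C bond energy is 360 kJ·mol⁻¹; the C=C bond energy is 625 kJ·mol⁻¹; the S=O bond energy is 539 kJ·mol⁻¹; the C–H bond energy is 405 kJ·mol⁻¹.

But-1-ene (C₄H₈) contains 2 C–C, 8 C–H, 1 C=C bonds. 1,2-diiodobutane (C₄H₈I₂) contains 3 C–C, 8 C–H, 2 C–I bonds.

Bonds broken (reactants):
  C–C: 2 × 360 = 720
  C–H: 8 × 405 = 3240
  C=C: 1 × 625 = 625
  I–I: 1 × 146 = 146
  Σ(broken) = 4731 kJ
Bonds formed (products):
  C–C: 3 × 360 = 1080
  C–H: 8 × 405 = 3240
  C–I: 2 × 243 = 486
  Σ(formed) = 4806 kJ
ΔH = Σ(broken) − Σ(formed) = 4731 − 4806 = −75 kJ

ΔH ≈ −75 kJ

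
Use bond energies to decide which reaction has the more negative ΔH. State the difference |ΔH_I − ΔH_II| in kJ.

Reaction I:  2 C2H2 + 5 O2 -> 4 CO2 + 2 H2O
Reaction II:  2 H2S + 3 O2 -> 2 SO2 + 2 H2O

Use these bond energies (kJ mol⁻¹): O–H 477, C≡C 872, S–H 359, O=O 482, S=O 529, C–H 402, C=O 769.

Reaction I:
  Bonds broken (reactants):
    C≡C: 2 × 872 = 1744
    C–H: 4 × 402 = 1608
    O=O: 5 × 482 = 2410
    Σ(broken) = 5762 kJ
  Bonds formed (products):
    C=O: 8 × 769 = 6152
    O–H: 4 × 477 = 1908
    Σ(formed) = 8060 kJ
  ΔH_I = 5762 − 8060 = −2298 kJ
Reaction II:
  Bonds broken (reactants):
    O=O: 3 × 482 = 1446
    S–H: 4 × 359 = 1436
    Σ(broken) = 2882 kJ
  Bonds formed (products):
    O–H: 4 × 477 = 1908
    S=O: 4 × 529 = 2116
    Σ(formed) = 4024 kJ
  ΔH_II = 2882 − 4024 = −1142 kJ
ΔH_I − ΔH_II = −1156 kJ, so reaction I has the more negative ΔH; |ΔH_I − ΔH_II| = 1156 kJ.

Reaction I, by 1156 kJ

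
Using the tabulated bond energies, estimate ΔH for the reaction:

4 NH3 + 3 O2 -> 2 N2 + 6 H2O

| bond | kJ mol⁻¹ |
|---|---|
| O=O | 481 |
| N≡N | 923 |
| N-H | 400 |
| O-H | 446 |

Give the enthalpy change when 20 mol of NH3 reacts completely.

ΔH = −4775 kJ

Bonds broken (reactants):
  N-H: 12 × 400 = 4800
  O=O: 3 × 481 = 1443
  Σ(broken) = 6243 kJ
Bonds formed (products):
  N≡N: 2 × 923 = 1846
  O-H: 12 × 446 = 5352
  Σ(formed) = 7198 kJ
ΔH = Σ(broken) − Σ(formed) = 6243 − 7198 = −955 kJ
For 5× the reaction as written: 5 × (−955) = −4775 kJ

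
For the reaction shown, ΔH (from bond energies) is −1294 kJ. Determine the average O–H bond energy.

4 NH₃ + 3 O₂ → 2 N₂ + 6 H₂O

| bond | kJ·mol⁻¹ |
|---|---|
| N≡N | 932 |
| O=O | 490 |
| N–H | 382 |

D(O–H) ≈ 457 kJ/mol

Let D be the O–H bond energy.
Σ(broken) = 12×382 + 3×490 = 6054
Σ(formed) = 2×932 + 12×D = 1864 + 12D
ΔH = Σ(broken) − Σ(formed) = (6054) − (1864 + 12D) = +4190 − 12D
Setting this equal to −1294 kJ gives 12D = 5484, so D = 457 kJ/mol.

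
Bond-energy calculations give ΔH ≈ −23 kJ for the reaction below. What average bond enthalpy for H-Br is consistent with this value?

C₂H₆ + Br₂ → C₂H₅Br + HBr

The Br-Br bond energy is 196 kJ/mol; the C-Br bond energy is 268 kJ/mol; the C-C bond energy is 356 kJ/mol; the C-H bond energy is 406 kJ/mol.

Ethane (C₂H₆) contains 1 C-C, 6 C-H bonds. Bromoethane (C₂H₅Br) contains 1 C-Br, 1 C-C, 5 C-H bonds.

D(H-Br) ≈ 357 kJ/mol

Let D be the H-Br bond energy.
Σ(broken) = 1×196 + 1×356 + 6×406 = 2988
Σ(formed) = 1×268 + 1×356 + 5×406 + 1×D = 2654 + D
ΔH = Σ(broken) − Σ(formed) = (2988) − (2654 + D) = +334 − D
Setting this equal to −23 kJ gives D = 357 kJ/mol.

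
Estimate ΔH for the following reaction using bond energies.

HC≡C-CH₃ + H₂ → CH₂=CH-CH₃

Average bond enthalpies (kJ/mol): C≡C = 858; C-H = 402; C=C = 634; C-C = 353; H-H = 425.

Bonds broken (reactants):
  C≡C: 1 × 858 = 858
  C-C: 1 × 353 = 353
  C-H: 4 × 402 = 1608
  H-H: 1 × 425 = 425
  Σ(broken) = 3244 kJ
Bonds formed (products):
  C-C: 1 × 353 = 353
  C-H: 6 × 402 = 2412
  C=C: 1 × 634 = 634
  Σ(formed) = 3399 kJ
ΔH = Σ(broken) − Σ(formed) = 3244 − 3399 = −155 kJ

ΔH ≈ −155 kJ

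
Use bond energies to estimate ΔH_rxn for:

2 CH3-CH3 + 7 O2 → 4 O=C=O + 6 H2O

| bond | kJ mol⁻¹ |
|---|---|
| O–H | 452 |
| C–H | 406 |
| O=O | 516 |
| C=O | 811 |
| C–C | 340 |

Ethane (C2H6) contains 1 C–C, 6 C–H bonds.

ΔH ≈ −2748 kJ

Bonds broken (reactants):
  C–C: 2 × 340 = 680
  C–H: 12 × 406 = 4872
  O=O: 7 × 516 = 3612
  Σ(broken) = 9164 kJ
Bonds formed (products):
  C=O: 8 × 811 = 6488
  O–H: 12 × 452 = 5424
  Σ(formed) = 11912 kJ
ΔH = Σ(broken) − Σ(formed) = 9164 − 11912 = −2748 kJ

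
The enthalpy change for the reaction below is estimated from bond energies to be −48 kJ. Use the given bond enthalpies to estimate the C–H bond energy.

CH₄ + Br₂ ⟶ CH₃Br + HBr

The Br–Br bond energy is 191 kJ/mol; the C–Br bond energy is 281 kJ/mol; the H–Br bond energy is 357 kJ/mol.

D(C–H) ≈ 399 kJ/mol

Let D be the C–H bond energy.
Σ(broken) = 1×191 + 4×D = 191 + 4D
Σ(formed) = 1×281 + 3×D + 1×357 = 638 + 3D
ΔH = Σ(broken) − Σ(formed) = (191 + 4D) − (638 + 3D) = −447 + D
Setting this equal to −48 kJ gives D = 399 kJ/mol.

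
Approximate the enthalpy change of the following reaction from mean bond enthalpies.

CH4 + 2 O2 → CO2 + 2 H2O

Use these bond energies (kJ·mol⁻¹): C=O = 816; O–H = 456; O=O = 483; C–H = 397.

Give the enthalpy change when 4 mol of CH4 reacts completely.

ΔH = −3608 kJ

Bonds broken (reactants):
  C–H: 4 × 397 = 1588
  O=O: 2 × 483 = 966
  Σ(broken) = 2554 kJ
Bonds formed (products):
  C=O: 2 × 816 = 1632
  O–H: 4 × 456 = 1824
  Σ(formed) = 3456 kJ
ΔH = Σ(broken) − Σ(formed) = 2554 − 3456 = −902 kJ
For 4× the reaction as written: 4 × (−902) = −3608 kJ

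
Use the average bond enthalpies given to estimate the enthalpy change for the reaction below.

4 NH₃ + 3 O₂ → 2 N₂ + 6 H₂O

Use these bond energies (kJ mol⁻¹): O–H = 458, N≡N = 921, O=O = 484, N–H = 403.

ΔH ≈ −1050 kJ

Bonds broken (reactants):
  N–H: 12 × 403 = 4836
  O=O: 3 × 484 = 1452
  Σ(broken) = 6288 kJ
Bonds formed (products):
  N≡N: 2 × 921 = 1842
  O–H: 12 × 458 = 5496
  Σ(formed) = 7338 kJ
ΔH = Σ(broken) − Σ(formed) = 6288 − 7338 = −1050 kJ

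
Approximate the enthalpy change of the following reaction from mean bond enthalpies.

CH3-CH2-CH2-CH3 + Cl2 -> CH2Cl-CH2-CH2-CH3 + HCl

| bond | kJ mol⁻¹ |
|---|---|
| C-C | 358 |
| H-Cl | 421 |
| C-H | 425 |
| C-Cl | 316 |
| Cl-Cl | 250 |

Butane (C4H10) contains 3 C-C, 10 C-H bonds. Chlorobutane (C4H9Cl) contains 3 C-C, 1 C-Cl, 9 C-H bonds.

ΔH ≈ −62 kJ

Bonds broken (reactants):
  C-C: 3 × 358 = 1074
  C-H: 10 × 425 = 4250
  Cl-Cl: 1 × 250 = 250
  Σ(broken) = 5574 kJ
Bonds formed (products):
  C-C: 3 × 358 = 1074
  C-Cl: 1 × 316 = 316
  C-H: 9 × 425 = 3825
  H-Cl: 1 × 421 = 421
  Σ(formed) = 5636 kJ
ΔH = Σ(broken) − Σ(formed) = 5574 − 5636 = −62 kJ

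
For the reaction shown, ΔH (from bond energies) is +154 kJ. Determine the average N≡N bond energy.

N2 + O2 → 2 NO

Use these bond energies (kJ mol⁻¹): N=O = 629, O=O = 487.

D(N≡N) ≈ 925 kJ/mol

Let D be the N≡N bond energy.
Σ(broken) = 1×D + 1×487 = 487 + D
Σ(formed) = 2×629 = 1258
ΔH = Σ(broken) − Σ(formed) = (487 + D) − (1258) = −771 + D
Setting this equal to +154 kJ gives D = 925 kJ/mol.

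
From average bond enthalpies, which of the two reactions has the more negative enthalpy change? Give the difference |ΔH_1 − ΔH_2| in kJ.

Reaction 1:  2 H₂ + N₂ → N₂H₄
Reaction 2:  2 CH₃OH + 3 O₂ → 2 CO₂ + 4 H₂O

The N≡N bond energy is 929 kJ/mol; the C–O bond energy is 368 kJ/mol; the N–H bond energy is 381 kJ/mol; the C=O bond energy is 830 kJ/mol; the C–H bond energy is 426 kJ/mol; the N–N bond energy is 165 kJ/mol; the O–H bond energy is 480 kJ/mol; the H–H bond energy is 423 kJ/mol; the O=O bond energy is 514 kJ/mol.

Reaction 1:
  Bonds broken (reactants):
    H–H: 2 × 423 = 846
    N≡N: 1 × 929 = 929
    Σ(broken) = 1775 kJ
  Bonds formed (products):
    N–H: 4 × 381 = 1524
    N–N: 1 × 165 = 165
    Σ(formed) = 1689 kJ
  ΔH_1 = 1775 − 1689 = +86 kJ
Reaction 2:
  Bonds broken (reactants):
    C–H: 6 × 426 = 2556
    C–O: 2 × 368 = 736
    O–H: 2 × 480 = 960
    O=O: 3 × 514 = 1542
    Σ(broken) = 5794 kJ
  Bonds formed (products):
    C=O: 4 × 830 = 3320
    O–H: 8 × 480 = 3840
    Σ(formed) = 7160 kJ
  ΔH_2 = 5794 − 7160 = −1366 kJ
ΔH_1 − ΔH_2 = +1452 kJ, so reaction 2 has the more negative ΔH; |ΔH_1 − ΔH_2| = 1452 kJ.

Reaction 2, by 1452 kJ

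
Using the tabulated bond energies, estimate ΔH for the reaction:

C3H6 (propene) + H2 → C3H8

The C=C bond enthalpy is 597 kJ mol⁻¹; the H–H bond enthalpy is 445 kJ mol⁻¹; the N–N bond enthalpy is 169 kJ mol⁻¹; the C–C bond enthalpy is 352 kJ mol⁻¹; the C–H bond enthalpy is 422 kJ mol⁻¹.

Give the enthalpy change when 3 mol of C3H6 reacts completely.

Bonds broken (reactants):
  C–C: 1 × 352 = 352
  C–H: 6 × 422 = 2532
  C=C: 1 × 597 = 597
  H–H: 1 × 445 = 445
  Σ(broken) = 3926 kJ
Bonds formed (products):
  C–C: 2 × 352 = 704
  C–H: 8 × 422 = 3376
  Σ(formed) = 4080 kJ
ΔH = Σ(broken) − Σ(formed) = 3926 − 4080 = −154 kJ
For 3× the reaction as written: 3 × (−154) = −462 kJ

ΔH = −462 kJ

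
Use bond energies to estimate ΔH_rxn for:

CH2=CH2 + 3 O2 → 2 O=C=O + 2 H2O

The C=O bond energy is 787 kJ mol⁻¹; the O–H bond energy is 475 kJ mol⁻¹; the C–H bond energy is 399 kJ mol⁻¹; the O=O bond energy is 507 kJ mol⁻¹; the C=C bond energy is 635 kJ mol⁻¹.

ΔH ≈ −1296 kJ

Bonds broken (reactants):
  C–H: 4 × 399 = 1596
  C=C: 1 × 635 = 635
  O=O: 3 × 507 = 1521
  Σ(broken) = 3752 kJ
Bonds formed (products):
  C=O: 4 × 787 = 3148
  O–H: 4 × 475 = 1900
  Σ(formed) = 5048 kJ
ΔH = Σ(broken) − Σ(formed) = 3752 − 5048 = −1296 kJ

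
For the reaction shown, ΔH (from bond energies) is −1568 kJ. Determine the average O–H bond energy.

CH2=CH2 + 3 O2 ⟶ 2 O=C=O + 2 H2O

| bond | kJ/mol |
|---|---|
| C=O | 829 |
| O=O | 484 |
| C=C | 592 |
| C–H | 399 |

Let D be the O–H bond energy.
Σ(broken) = 4×399 + 1×592 + 3×484 = 3640
Σ(formed) = 4×829 + 4×D = 3316 + 4D
ΔH = Σ(broken) − Σ(formed) = (3640) − (3316 + 4D) = +324 − 4D
Setting this equal to −1568 kJ gives 4D = 1892, so D = 473 kJ/mol.

D(O–H) ≈ 473 kJ/mol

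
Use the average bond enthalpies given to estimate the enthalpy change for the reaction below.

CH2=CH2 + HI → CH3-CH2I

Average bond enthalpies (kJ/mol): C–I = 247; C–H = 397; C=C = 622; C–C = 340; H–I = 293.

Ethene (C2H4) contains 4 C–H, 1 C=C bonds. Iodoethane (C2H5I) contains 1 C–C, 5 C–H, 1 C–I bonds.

Bonds broken (reactants):
  C–H: 4 × 397 = 1588
  C=C: 1 × 622 = 622
  H–I: 1 × 293 = 293
  Σ(broken) = 2503 kJ
Bonds formed (products):
  C–C: 1 × 340 = 340
  C–H: 5 × 397 = 1985
  C–I: 1 × 247 = 247
  Σ(formed) = 2572 kJ
ΔH = Σ(broken) − Σ(formed) = 2503 − 2572 = −69 kJ

ΔH ≈ −69 kJ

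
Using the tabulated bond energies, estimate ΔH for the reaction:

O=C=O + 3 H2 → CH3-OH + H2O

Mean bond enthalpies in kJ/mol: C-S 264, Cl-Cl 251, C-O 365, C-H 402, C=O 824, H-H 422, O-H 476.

Bonds broken (reactants):
  C=O: 2 × 824 = 1648
  H-H: 3 × 422 = 1266
  Σ(broken) = 2914 kJ
Bonds formed (products):
  C-H: 3 × 402 = 1206
  C-O: 1 × 365 = 365
  O-H: 3 × 476 = 1428
  Σ(formed) = 2999 kJ
ΔH = Σ(broken) − Σ(formed) = 2914 − 2999 = −85 kJ

ΔH ≈ −85 kJ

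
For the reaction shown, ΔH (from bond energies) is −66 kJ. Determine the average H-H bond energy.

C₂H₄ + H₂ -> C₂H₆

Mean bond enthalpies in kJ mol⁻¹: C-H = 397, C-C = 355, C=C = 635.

Let D be the H-H bond energy.
Σ(broken) = 4×397 + 1×635 + 1×D = 2223 + D
Σ(formed) = 1×355 + 6×397 = 2737
ΔH = Σ(broken) − Σ(formed) = (2223 + D) − (2737) = −514 + D
Setting this equal to −66 kJ gives D = 448 kJ/mol.

D(H-H) ≈ 448 kJ/mol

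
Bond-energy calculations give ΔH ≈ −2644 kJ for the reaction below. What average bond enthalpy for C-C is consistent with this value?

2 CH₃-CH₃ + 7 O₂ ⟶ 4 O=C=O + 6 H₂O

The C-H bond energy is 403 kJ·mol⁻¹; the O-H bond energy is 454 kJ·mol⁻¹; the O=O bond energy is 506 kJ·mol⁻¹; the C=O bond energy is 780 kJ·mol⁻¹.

D(C-C) ≈ 333 kJ/mol

Let D be the C-C bond energy.
Σ(broken) = 2×D + 12×403 + 7×506 = 8378 + 2D
Σ(formed) = 8×780 + 12×454 = 11688
ΔH = Σ(broken) − Σ(formed) = (8378 + 2D) − (11688) = −3310 + 2D
Setting this equal to −2644 kJ gives 2D = 666, so D = 333 kJ/mol.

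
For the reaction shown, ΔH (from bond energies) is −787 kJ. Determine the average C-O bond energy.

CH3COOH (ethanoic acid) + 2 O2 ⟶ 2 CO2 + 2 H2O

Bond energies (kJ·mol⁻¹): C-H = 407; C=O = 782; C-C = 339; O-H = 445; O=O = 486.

D(C-O) ≈ 362 kJ/mol

Let D be the C-O bond energy.
Σ(broken) = 1×339 + 3×407 + 1×D + 1×782 + 1×445 + 2×486 = 3759 + D
Σ(formed) = 4×782 + 4×445 = 4908
ΔH = Σ(broken) − Σ(formed) = (3759 + D) − (4908) = −1149 + D
Setting this equal to −787 kJ gives D = 362 kJ/mol.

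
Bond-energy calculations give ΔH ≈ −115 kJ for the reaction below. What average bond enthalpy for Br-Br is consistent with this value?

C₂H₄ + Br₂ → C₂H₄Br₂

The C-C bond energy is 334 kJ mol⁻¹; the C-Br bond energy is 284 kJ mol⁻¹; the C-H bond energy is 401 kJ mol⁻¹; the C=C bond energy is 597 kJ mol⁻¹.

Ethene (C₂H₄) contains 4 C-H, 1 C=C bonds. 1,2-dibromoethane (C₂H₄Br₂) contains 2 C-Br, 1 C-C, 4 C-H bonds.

D(Br-Br) ≈ 190 kJ/mol

Let D be the Br-Br bond energy.
Σ(broken) = 1×D + 4×401 + 1×597 = 2201 + D
Σ(formed) = 2×284 + 1×334 + 4×401 = 2506
ΔH = Σ(broken) − Σ(formed) = (2201 + D) − (2506) = −305 + D
Setting this equal to −115 kJ gives D = 190 kJ/mol.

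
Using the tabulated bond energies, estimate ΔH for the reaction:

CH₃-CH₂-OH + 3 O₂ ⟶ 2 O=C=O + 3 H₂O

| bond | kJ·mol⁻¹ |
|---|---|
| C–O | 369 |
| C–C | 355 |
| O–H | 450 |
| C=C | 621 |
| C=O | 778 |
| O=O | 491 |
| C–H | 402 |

Bonds broken (reactants):
  C–C: 1 × 355 = 355
  C–H: 5 × 402 = 2010
  C–O: 1 × 369 = 369
  O–H: 1 × 450 = 450
  O=O: 3 × 491 = 1473
  Σ(broken) = 4657 kJ
Bonds formed (products):
  C=O: 4 × 778 = 3112
  O–H: 6 × 450 = 2700
  Σ(formed) = 5812 kJ
ΔH = Σ(broken) − Σ(formed) = 4657 − 5812 = −1155 kJ

ΔH ≈ −1155 kJ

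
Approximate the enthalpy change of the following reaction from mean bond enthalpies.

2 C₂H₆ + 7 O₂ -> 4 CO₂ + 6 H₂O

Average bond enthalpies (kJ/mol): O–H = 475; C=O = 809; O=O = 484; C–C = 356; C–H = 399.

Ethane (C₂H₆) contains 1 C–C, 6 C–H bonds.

ΔH ≈ −3284 kJ

Bonds broken (reactants):
  C–C: 2 × 356 = 712
  C–H: 12 × 399 = 4788
  O=O: 7 × 484 = 3388
  Σ(broken) = 8888 kJ
Bonds formed (products):
  C=O: 8 × 809 = 6472
  O–H: 12 × 475 = 5700
  Σ(formed) = 12172 kJ
ΔH = Σ(broken) − Σ(formed) = 8888 − 12172 = −3284 kJ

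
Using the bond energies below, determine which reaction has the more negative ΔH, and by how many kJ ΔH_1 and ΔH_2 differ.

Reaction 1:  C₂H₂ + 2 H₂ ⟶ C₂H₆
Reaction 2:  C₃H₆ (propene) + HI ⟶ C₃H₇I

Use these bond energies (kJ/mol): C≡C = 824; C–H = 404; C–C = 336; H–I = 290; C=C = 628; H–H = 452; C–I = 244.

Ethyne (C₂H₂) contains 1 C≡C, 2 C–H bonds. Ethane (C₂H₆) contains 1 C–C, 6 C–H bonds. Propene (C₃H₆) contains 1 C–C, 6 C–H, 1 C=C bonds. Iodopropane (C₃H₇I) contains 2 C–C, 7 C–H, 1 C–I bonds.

Reaction 1:
  Bonds broken (reactants):
    C≡C: 1 × 824 = 824
    C–H: 2 × 404 = 808
    H–H: 2 × 452 = 904
    Σ(broken) = 2536 kJ
  Bonds formed (products):
    C–C: 1 × 336 = 336
    C–H: 6 × 404 = 2424
    Σ(formed) = 2760 kJ
  ΔH_1 = 2536 − 2760 = −224 kJ
Reaction 2:
  Bonds broken (reactants):
    C–C: 1 × 336 = 336
    C–H: 6 × 404 = 2424
    C=C: 1 × 628 = 628
    H–I: 1 × 290 = 290
    Σ(broken) = 3678 kJ
  Bonds formed (products):
    C–C: 2 × 336 = 672
    C–H: 7 × 404 = 2828
    C–I: 1 × 244 = 244
    Σ(formed) = 3744 kJ
  ΔH_2 = 3678 − 3744 = −66 kJ
ΔH_1 − ΔH_2 = −158 kJ, so reaction 1 has the more negative ΔH; |ΔH_1 − ΔH_2| = 158 kJ.

Reaction 1, by 158 kJ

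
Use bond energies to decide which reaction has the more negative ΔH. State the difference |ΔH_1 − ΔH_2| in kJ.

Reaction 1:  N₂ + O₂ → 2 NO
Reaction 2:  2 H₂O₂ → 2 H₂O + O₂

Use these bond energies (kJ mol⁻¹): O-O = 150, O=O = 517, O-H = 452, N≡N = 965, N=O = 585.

Reaction 2, by 529 kJ

Reaction 1:
  Bonds broken (reactants):
    N≡N: 1 × 965 = 965
    O=O: 1 × 517 = 517
    Σ(broken) = 1482 kJ
  Bonds formed (products):
    N=O: 2 × 585 = 1170
    Σ(formed) = 1170 kJ
  ΔH_1 = 1482 − 1170 = +312 kJ
Reaction 2:
  Bonds broken (reactants):
    O-H: 4 × 452 = 1808
    O-O: 2 × 150 = 300
    Σ(broken) = 2108 kJ
  Bonds formed (products):
    O-H: 4 × 452 = 1808
    O=O: 1 × 517 = 517
    Σ(formed) = 2325 kJ
  ΔH_2 = 2108 − 2325 = −217 kJ
ΔH_1 − ΔH_2 = +529 kJ, so reaction 2 has the more negative ΔH; |ΔH_1 − ΔH_2| = 529 kJ.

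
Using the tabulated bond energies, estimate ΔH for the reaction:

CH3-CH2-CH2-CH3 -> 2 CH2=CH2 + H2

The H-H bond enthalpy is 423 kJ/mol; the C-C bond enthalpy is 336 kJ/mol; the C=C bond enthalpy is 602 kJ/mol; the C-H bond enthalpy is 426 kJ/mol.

ΔH ≈ +233 kJ

Bonds broken (reactants):
  C-C: 3 × 336 = 1008
  C-H: 10 × 426 = 4260
  Σ(broken) = 5268 kJ
Bonds formed (products):
  C-H: 8 × 426 = 3408
  C=C: 2 × 602 = 1204
  H-H: 1 × 423 = 423
  Σ(formed) = 5035 kJ
ΔH = Σ(broken) − Σ(formed) = 5268 − 5035 = +233 kJ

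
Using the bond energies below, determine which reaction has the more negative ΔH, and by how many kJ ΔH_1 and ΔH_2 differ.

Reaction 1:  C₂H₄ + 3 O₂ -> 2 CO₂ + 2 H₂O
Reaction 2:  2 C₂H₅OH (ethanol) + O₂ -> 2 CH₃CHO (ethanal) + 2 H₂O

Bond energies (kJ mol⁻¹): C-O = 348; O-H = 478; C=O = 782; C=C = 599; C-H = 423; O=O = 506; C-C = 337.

Reaction 1:
  Bonds broken (reactants):
    C-H: 4 × 423 = 1692
    C=C: 1 × 599 = 599
    O=O: 3 × 506 = 1518
    Σ(broken) = 3809 kJ
  Bonds formed (products):
    C=O: 4 × 782 = 3128
    O-H: 4 × 478 = 1912
    Σ(formed) = 5040 kJ
  ΔH_1 = 3809 − 5040 = −1231 kJ
Reaction 2:
  Bonds broken (reactants):
    C-C: 2 × 337 = 674
    C-H: 10 × 423 = 4230
    C-O: 2 × 348 = 696
    O-H: 2 × 478 = 956
    O=O: 1 × 506 = 506
    Σ(broken) = 7062 kJ
  Bonds formed (products):
    C-C: 2 × 337 = 674
    C-H: 8 × 423 = 3384
    C=O: 2 × 782 = 1564
    O-H: 4 × 478 = 1912
    Σ(formed) = 7534 kJ
  ΔH_2 = 7062 − 7534 = −472 kJ
ΔH_1 − ΔH_2 = −759 kJ, so reaction 1 has the more negative ΔH; |ΔH_1 − ΔH_2| = 759 kJ.

Reaction 1, by 759 kJ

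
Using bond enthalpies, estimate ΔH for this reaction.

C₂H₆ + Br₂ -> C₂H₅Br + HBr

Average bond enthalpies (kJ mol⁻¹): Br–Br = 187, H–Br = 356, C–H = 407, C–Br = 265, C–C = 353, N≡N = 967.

ΔH ≈ −27 kJ

Bonds broken (reactants):
  Br–Br: 1 × 187 = 187
  C–C: 1 × 353 = 353
  C–H: 6 × 407 = 2442
  Σ(broken) = 2982 kJ
Bonds formed (products):
  C–Br: 1 × 265 = 265
  C–C: 1 × 353 = 353
  C–H: 5 × 407 = 2035
  H–Br: 1 × 356 = 356
  Σ(formed) = 3009 kJ
ΔH = Σ(broken) − Σ(formed) = 2982 − 3009 = −27 kJ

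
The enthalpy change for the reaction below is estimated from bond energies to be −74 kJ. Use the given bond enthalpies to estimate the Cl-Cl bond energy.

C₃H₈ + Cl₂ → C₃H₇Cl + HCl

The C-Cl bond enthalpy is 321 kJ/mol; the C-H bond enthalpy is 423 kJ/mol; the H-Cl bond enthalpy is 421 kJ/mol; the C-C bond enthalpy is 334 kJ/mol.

D(Cl-Cl) ≈ 245 kJ/mol

Let D be the Cl-Cl bond energy.
Σ(broken) = 2×334 + 8×423 + 1×D = 4052 + D
Σ(formed) = 2×334 + 1×321 + 7×423 + 1×421 = 4371
ΔH = Σ(broken) − Σ(formed) = (4052 + D) − (4371) = −319 + D
Setting this equal to −74 kJ gives D = 245 kJ/mol.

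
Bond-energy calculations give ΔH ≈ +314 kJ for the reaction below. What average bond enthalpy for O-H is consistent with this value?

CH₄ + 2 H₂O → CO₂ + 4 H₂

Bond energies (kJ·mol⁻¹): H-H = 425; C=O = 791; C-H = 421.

D(O-H) ≈ 478 kJ/mol

Let D be the O-H bond energy.
Σ(broken) = 4×421 + 4×D = 1684 + 4D
Σ(formed) = 2×791 + 4×425 = 3282
ΔH = Σ(broken) − Σ(formed) = (1684 + 4D) − (3282) = −1598 + 4D
Setting this equal to +314 kJ gives 4D = 1912, so D = 478 kJ/mol.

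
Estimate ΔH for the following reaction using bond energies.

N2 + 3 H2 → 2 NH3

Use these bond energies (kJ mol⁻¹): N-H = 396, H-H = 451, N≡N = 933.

Bonds broken (reactants):
  H-H: 3 × 451 = 1353
  N≡N: 1 × 933 = 933
  Σ(broken) = 2286 kJ
Bonds formed (products):
  N-H: 6 × 396 = 2376
  Σ(formed) = 2376 kJ
ΔH = Σ(broken) − Σ(formed) = 2286 − 2376 = −90 kJ

ΔH ≈ −90 kJ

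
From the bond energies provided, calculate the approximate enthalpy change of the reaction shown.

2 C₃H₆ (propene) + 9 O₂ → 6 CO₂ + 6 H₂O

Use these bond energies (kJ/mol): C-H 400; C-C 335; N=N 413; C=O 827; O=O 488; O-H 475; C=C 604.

Bonds broken (reactants):
  C-C: 2 × 335 = 670
  C-H: 12 × 400 = 4800
  C=C: 2 × 604 = 1208
  O=O: 9 × 488 = 4392
  Σ(broken) = 11070 kJ
Bonds formed (products):
  C=O: 12 × 827 = 9924
  O-H: 12 × 475 = 5700
  Σ(formed) = 15624 kJ
ΔH = Σ(broken) − Σ(formed) = 11070 − 15624 = −4554 kJ

ΔH ≈ −4554 kJ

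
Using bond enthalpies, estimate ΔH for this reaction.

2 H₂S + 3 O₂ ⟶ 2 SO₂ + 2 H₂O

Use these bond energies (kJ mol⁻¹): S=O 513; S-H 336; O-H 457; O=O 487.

ΔH ≈ −1075 kJ

Bonds broken (reactants):
  O=O: 3 × 487 = 1461
  S-H: 4 × 336 = 1344
  Σ(broken) = 2805 kJ
Bonds formed (products):
  O-H: 4 × 457 = 1828
  S=O: 4 × 513 = 2052
  Σ(formed) = 3880 kJ
ΔH = Σ(broken) − Σ(formed) = 2805 − 3880 = −1075 kJ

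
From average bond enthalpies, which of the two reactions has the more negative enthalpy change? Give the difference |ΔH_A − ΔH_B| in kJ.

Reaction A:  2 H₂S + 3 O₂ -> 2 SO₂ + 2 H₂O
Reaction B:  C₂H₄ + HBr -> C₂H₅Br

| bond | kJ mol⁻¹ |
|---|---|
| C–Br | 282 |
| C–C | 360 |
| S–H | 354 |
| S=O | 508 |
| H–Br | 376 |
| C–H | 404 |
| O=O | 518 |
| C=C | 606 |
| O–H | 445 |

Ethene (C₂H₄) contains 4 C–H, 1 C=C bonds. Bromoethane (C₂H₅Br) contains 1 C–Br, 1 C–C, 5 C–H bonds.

Reaction A, by 778 kJ

Reaction A:
  Bonds broken (reactants):
    O=O: 3 × 518 = 1554
    S–H: 4 × 354 = 1416
    Σ(broken) = 2970 kJ
  Bonds formed (products):
    O–H: 4 × 445 = 1780
    S=O: 4 × 508 = 2032
    Σ(formed) = 3812 kJ
  ΔH_A = 2970 − 3812 = −842 kJ
Reaction B:
  Bonds broken (reactants):
    C–H: 4 × 404 = 1616
    C=C: 1 × 606 = 606
    H–Br: 1 × 376 = 376
    Σ(broken) = 2598 kJ
  Bonds formed (products):
    C–Br: 1 × 282 = 282
    C–C: 1 × 360 = 360
    C–H: 5 × 404 = 2020
    Σ(formed) = 2662 kJ
  ΔH_B = 2598 − 2662 = −64 kJ
ΔH_A − ΔH_B = −778 kJ, so reaction A has the more negative ΔH; |ΔH_A − ΔH_B| = 778 kJ.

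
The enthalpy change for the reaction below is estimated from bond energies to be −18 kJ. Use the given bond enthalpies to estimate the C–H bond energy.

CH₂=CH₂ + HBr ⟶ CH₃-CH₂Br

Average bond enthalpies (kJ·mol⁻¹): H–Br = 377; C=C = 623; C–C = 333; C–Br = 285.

D(C–H) ≈ 400 kJ/mol

Let D be the C–H bond energy.
Σ(broken) = 4×D + 1×623 + 1×377 = 1000 + 4D
Σ(formed) = 1×285 + 1×333 + 5×D = 618 + 5D
ΔH = Σ(broken) − Σ(formed) = (1000 + 4D) − (618 + 5D) = +382 − D
Setting this equal to −18 kJ gives D = 400 kJ/mol.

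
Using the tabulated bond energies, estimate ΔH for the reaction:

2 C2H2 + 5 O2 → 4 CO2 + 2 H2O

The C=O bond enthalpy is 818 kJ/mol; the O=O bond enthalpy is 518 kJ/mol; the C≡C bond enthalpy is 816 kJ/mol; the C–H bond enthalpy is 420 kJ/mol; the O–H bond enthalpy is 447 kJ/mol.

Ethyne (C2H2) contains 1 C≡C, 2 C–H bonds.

Bonds broken (reactants):
  C≡C: 2 × 816 = 1632
  C–H: 4 × 420 = 1680
  O=O: 5 × 518 = 2590
  Σ(broken) = 5902 kJ
Bonds formed (products):
  C=O: 8 × 818 = 6544
  O–H: 4 × 447 = 1788
  Σ(formed) = 8332 kJ
ΔH = Σ(broken) − Σ(formed) = 5902 − 8332 = −2430 kJ

ΔH ≈ −2430 kJ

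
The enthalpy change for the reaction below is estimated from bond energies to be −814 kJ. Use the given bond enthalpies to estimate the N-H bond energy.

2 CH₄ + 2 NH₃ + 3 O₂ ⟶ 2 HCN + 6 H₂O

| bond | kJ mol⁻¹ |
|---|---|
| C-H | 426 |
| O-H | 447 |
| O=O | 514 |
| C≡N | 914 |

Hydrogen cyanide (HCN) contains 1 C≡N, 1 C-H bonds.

D(N-H) ≈ 380 kJ/mol

Let D be the N-H bond energy.
Σ(broken) = 8×426 + 6×D + 3×514 = 4950 + 6D
Σ(formed) = 2×914 + 2×426 + 12×447 = 8044
ΔH = Σ(broken) − Σ(formed) = (4950 + 6D) − (8044) = −3094 + 6D
Setting this equal to −814 kJ gives 6D = 2280, so D = 380 kJ/mol.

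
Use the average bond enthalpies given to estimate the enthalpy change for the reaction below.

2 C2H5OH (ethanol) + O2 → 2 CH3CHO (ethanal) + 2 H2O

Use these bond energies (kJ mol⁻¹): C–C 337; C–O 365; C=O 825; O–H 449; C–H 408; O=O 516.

ΔH ≈ −486 kJ

Bonds broken (reactants):
  C–C: 2 × 337 = 674
  C–H: 10 × 408 = 4080
  C–O: 2 × 365 = 730
  O–H: 2 × 449 = 898
  O=O: 1 × 516 = 516
  Σ(broken) = 6898 kJ
Bonds formed (products):
  C–C: 2 × 337 = 674
  C–H: 8 × 408 = 3264
  C=O: 2 × 825 = 1650
  O–H: 4 × 449 = 1796
  Σ(formed) = 7384 kJ
ΔH = Σ(broken) − Σ(formed) = 6898 − 7384 = −486 kJ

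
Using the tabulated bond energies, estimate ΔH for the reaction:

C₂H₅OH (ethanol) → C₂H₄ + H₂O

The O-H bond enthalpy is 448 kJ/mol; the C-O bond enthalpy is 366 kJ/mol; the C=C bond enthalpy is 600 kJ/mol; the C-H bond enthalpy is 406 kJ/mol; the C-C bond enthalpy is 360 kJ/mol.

Bonds broken (reactants):
  C-C: 1 × 360 = 360
  C-H: 5 × 406 = 2030
  C-O: 1 × 366 = 366
  O-H: 1 × 448 = 448
  Σ(broken) = 3204 kJ
Bonds formed (products):
  C-H: 4 × 406 = 1624
  C=C: 1 × 600 = 600
  O-H: 2 × 448 = 896
  Σ(formed) = 3120 kJ
ΔH = Σ(broken) − Σ(formed) = 3204 − 3120 = +84 kJ

ΔH ≈ +84 kJ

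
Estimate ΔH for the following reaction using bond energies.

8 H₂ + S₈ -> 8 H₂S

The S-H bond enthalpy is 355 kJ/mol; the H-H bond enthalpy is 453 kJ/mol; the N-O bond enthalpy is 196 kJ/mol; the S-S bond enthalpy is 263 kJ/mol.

Bonds broken (reactants):
  H-H: 8 × 453 = 3624
  S-S: 8 × 263 = 2104
  Σ(broken) = 5728 kJ
Bonds formed (products):
  S-H: 16 × 355 = 5680
  Σ(formed) = 5680 kJ
ΔH = Σ(broken) − Σ(formed) = 5728 − 5680 = +48 kJ

ΔH ≈ +48 kJ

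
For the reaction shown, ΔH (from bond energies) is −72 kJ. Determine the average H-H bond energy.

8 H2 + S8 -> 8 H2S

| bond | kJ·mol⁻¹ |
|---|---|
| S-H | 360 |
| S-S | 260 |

Let D be the H-H bond energy.
Σ(broken) = 8×D + 8×260 = 2080 + 8D
Σ(formed) = 16×360 = 5760
ΔH = Σ(broken) − Σ(formed) = (2080 + 8D) − (5760) = −3680 + 8D
Setting this equal to −72 kJ gives 8D = 3608, so D = 451 kJ/mol.

D(H-H) ≈ 451 kJ/mol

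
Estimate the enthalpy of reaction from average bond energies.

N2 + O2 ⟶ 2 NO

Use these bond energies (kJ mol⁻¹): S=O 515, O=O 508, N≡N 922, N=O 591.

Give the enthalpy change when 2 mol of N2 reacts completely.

ΔH = +496 kJ

Bonds broken (reactants):
  N≡N: 1 × 922 = 922
  O=O: 1 × 508 = 508
  Σ(broken) = 1430 kJ
Bonds formed (products):
  N=O: 2 × 591 = 1182
  Σ(formed) = 1182 kJ
ΔH = Σ(broken) − Σ(formed) = 1430 − 1182 = +248 kJ
For 2× the reaction as written: 2 × (+248) = +496 kJ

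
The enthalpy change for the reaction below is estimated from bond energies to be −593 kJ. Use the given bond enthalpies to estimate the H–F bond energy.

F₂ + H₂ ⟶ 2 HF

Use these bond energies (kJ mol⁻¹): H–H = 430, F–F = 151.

D(H–F) ≈ 587 kJ/mol

Let D be the H–F bond energy.
Σ(broken) = 1×151 + 1×430 = 581
Σ(formed) = 2×D = 2D
ΔH = Σ(broken) − Σ(formed) = (581) − (2D) = +581 − 2D
Setting this equal to −593 kJ gives 2D = 1174, so D = 587 kJ/mol.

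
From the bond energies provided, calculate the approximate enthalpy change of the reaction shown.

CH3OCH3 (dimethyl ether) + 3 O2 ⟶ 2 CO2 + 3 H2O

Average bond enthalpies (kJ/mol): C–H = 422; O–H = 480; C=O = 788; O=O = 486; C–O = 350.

Bonds broken (reactants):
  C–H: 6 × 422 = 2532
  C–O: 2 × 350 = 700
  O=O: 3 × 486 = 1458
  Σ(broken) = 4690 kJ
Bonds formed (products):
  C=O: 4 × 788 = 3152
  O–H: 6 × 480 = 2880
  Σ(formed) = 6032 kJ
ΔH = Σ(broken) − Σ(formed) = 4690 − 6032 = −1342 kJ

ΔH ≈ −1342 kJ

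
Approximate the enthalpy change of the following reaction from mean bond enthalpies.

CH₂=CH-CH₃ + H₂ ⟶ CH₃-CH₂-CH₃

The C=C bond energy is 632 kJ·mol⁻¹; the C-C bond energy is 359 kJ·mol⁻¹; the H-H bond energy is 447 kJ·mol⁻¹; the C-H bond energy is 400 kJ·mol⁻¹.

ΔH ≈ −80 kJ

Bonds broken (reactants):
  C-C: 1 × 359 = 359
  C-H: 6 × 400 = 2400
  C=C: 1 × 632 = 632
  H-H: 1 × 447 = 447
  Σ(broken) = 3838 kJ
Bonds formed (products):
  C-C: 2 × 359 = 718
  C-H: 8 × 400 = 3200
  Σ(formed) = 3918 kJ
ΔH = Σ(broken) − Σ(formed) = 3838 − 3918 = −80 kJ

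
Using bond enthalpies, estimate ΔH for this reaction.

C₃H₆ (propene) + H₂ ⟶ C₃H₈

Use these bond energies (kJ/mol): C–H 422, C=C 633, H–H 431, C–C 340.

Bonds broken (reactants):
  C–C: 1 × 340 = 340
  C–H: 6 × 422 = 2532
  C=C: 1 × 633 = 633
  H–H: 1 × 431 = 431
  Σ(broken) = 3936 kJ
Bonds formed (products):
  C–C: 2 × 340 = 680
  C–H: 8 × 422 = 3376
  Σ(formed) = 4056 kJ
ΔH = Σ(broken) − Σ(formed) = 3936 − 4056 = −120 kJ

ΔH ≈ −120 kJ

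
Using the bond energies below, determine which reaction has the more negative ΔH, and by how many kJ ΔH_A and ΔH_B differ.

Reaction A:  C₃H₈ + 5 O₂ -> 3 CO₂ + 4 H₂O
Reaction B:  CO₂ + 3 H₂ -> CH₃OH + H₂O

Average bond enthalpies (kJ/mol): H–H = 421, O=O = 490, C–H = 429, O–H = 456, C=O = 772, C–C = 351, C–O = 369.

Reaction A, by 1479 kJ

Reaction A:
  Bonds broken (reactants):
    C–C: 2 × 351 = 702
    C–H: 8 × 429 = 3432
    O=O: 5 × 490 = 2450
    Σ(broken) = 6584 kJ
  Bonds formed (products):
    C=O: 6 × 772 = 4632
    O–H: 8 × 456 = 3648
    Σ(formed) = 8280 kJ
  ΔH_A = 6584 − 8280 = −1696 kJ
Reaction B:
  Bonds broken (reactants):
    C=O: 2 × 772 = 1544
    H–H: 3 × 421 = 1263
    Σ(broken) = 2807 kJ
  Bonds formed (products):
    C–H: 3 × 429 = 1287
    C–O: 1 × 369 = 369
    O–H: 3 × 456 = 1368
    Σ(formed) = 3024 kJ
  ΔH_B = 2807 − 3024 = −217 kJ
ΔH_A − ΔH_B = −1479 kJ, so reaction A has the more negative ΔH; |ΔH_A − ΔH_B| = 1479 kJ.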